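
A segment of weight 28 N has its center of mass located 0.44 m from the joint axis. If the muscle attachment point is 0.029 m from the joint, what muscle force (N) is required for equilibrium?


F_muscle = W * d_load / d_muscle
F_muscle = 28 * 0.44 / 0.029
Numerator = 12.3200
F_muscle = 424.8276


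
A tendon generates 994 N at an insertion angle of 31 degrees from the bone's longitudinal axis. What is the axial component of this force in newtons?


F_eff = F_tendon * cos(theta)
theta = 31 deg = 0.5411 rad
cos(theta) = 0.8572
F_eff = 994 * 0.8572
F_eff = 852.0243


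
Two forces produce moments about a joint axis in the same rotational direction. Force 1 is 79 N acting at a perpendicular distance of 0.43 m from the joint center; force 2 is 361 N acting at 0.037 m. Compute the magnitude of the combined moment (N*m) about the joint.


M = F1 * d1 + F2 * d2
M = 79 * 0.43 + 361 * 0.037
M = 33.9700 + 13.3570
M = 47.3270


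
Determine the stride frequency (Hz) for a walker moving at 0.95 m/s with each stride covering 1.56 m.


f = v / stride_length
f = 0.95 / 1.56
f = 0.6090


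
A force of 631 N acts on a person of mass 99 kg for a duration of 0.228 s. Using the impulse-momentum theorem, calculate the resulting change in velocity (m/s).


J = F * dt = 631 * 0.228 = 143.8680 N*s
delta_v = J / m
delta_v = 143.8680 / 99
delta_v = 1.4532


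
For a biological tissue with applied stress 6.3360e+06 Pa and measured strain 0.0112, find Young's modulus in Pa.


E = stress / strain
E = 6.3360e+06 / 0.0112
E = 5.6571e+08


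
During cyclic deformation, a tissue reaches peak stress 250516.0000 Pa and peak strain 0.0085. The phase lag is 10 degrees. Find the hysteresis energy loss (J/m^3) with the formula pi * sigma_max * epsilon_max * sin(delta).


E_loss = pi * sigma_max * epsilon_max * sin(delta)
delta = 10 deg = 0.1745 rad
sin(delta) = 0.1736
E_loss = pi * 250516.0000 * 0.0085 * 0.1736
E_loss = 1161.6479


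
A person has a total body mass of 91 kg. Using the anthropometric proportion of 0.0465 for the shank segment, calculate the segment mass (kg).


m_segment = body_mass * fraction
m_segment = 91 * 0.0465
m_segment = 4.2315


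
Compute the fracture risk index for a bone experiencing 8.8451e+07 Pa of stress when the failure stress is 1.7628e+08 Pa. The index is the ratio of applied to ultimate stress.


FRI = applied / ultimate
FRI = 8.8451e+07 / 1.7628e+08
FRI = 0.5018


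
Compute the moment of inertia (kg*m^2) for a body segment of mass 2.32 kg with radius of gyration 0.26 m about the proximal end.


I = m * k^2
I = 2.32 * 0.26^2
k^2 = 0.0676
I = 0.1568


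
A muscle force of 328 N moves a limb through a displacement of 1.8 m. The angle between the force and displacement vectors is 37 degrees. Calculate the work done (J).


W = F * d * cos(theta)
theta = 37 deg = 0.6458 rad
cos(theta) = 0.7986
W = 328 * 1.8 * 0.7986
W = 471.5144


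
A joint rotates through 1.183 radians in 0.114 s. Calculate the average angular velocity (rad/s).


omega = delta_theta / delta_t
omega = 1.183 / 0.114
omega = 10.3772


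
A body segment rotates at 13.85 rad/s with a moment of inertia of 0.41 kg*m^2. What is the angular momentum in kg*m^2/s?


L = I * omega
L = 0.41 * 13.85
L = 5.6785


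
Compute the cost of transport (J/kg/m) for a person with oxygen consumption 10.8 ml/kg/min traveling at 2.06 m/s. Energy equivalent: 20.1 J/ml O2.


Power per kg = VO2 * 20.1 / 60
Power per kg = 10.8 * 20.1 / 60 = 3.6180 W/kg
Cost = power_per_kg / speed
Cost = 3.6180 / 2.06
Cost = 1.7563


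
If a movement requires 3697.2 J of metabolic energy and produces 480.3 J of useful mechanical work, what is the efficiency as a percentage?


eta = (W_mech / E_meta) * 100
eta = (480.3 / 3697.2) * 100
ratio = 0.1299
eta = 12.9909


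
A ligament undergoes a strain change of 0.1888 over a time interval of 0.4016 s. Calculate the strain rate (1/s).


strain_rate = delta_strain / delta_t
strain_rate = 0.1888 / 0.4016
strain_rate = 0.4701


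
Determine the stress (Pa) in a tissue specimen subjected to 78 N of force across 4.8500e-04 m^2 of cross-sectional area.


stress = F / A
stress = 78 / 4.8500e-04
stress = 160824.7423


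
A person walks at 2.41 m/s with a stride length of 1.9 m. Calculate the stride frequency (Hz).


f = v / stride_length
f = 2.41 / 1.9
f = 1.2684


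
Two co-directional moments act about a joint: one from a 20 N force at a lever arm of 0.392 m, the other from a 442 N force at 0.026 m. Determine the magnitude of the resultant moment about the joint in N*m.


M = F1 * d1 + F2 * d2
M = 20 * 0.392 + 442 * 0.026
M = 7.8400 + 11.4920
M = 19.3320


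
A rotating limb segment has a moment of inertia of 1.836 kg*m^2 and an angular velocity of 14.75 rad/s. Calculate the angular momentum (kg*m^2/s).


L = I * omega
L = 1.836 * 14.75
L = 27.0810


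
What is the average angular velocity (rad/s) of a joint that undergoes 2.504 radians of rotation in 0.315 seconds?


omega = delta_theta / delta_t
omega = 2.504 / 0.315
omega = 7.9492


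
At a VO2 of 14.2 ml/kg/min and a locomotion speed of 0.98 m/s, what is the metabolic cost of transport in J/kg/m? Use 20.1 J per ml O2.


Power per kg = VO2 * 20.1 / 60
Power per kg = 14.2 * 20.1 / 60 = 4.7570 W/kg
Cost = power_per_kg / speed
Cost = 4.7570 / 0.98
Cost = 4.8541


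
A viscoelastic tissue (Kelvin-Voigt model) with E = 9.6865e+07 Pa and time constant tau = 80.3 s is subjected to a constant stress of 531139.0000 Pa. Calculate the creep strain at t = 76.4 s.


epsilon(t) = (sigma/E) * (1 - exp(-t/tau))
sigma/E = 531139.0000 / 9.6865e+07 = 0.0055
exp(-t/tau) = exp(-76.4 / 80.3) = 0.3862
epsilon = 0.0055 * (1 - 0.3862)
epsilon = 0.0034


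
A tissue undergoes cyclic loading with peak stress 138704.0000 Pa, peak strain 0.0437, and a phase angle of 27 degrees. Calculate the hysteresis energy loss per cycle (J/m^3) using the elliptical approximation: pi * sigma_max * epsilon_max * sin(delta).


E_loss = pi * sigma_max * epsilon_max * sin(delta)
delta = 27 deg = 0.4712 rad
sin(delta) = 0.4540
E_loss = pi * 138704.0000 * 0.0437 * 0.4540
E_loss = 8645.0411


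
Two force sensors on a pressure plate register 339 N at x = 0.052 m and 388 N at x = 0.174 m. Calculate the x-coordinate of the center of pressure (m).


COP_x = (F1*x1 + F2*x2) / (F1 + F2)
COP_x = (339*0.052 + 388*0.174) / (339 + 388)
Numerator = 85.1400
Denominator = 727
COP_x = 0.1171


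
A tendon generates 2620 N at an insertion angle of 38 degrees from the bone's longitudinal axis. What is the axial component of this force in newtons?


F_eff = F_tendon * cos(theta)
theta = 38 deg = 0.6632 rad
cos(theta) = 0.7880
F_eff = 2620 * 0.7880
F_eff = 2064.5882


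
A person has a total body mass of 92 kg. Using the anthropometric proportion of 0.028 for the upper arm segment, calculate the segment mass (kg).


m_segment = body_mass * fraction
m_segment = 92 * 0.028
m_segment = 2.5760


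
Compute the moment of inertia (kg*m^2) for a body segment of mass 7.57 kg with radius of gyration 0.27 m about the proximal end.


I = m * k^2
I = 7.57 * 0.27^2
k^2 = 0.0729
I = 0.5519


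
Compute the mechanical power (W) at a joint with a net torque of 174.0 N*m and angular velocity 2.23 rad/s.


P = M * omega
P = 174.0 * 2.23
P = 388.0200


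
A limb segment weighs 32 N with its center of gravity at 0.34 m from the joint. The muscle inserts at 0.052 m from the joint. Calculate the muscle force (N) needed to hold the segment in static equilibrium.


F_muscle = W * d_load / d_muscle
F_muscle = 32 * 0.34 / 0.052
Numerator = 10.8800
F_muscle = 209.2308


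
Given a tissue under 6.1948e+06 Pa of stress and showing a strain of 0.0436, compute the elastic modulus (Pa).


E = stress / strain
E = 6.1948e+06 / 0.0436
E = 1.4208e+08


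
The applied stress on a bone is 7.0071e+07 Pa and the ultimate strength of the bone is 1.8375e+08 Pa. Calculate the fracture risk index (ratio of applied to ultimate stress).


FRI = applied / ultimate
FRI = 7.0071e+07 / 1.8375e+08
FRI = 0.3813


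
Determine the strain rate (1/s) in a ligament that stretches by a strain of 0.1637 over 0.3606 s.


strain_rate = delta_strain / delta_t
strain_rate = 0.1637 / 0.3606
strain_rate = 0.4540


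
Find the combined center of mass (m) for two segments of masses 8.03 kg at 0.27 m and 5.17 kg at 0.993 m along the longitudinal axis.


COM = (m1*x1 + m2*x2) / (m1 + m2)
COM = (8.03*0.27 + 5.17*0.993) / (8.03 + 5.17)
Numerator = 7.3019
Denominator = 13.2000
COM = 0.5532


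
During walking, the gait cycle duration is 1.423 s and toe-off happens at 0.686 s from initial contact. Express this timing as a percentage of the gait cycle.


pct = (event_time / cycle_time) * 100
pct = (0.686 / 1.423) * 100
ratio = 0.4821
pct = 48.2080


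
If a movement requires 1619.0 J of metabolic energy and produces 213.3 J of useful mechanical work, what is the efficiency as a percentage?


eta = (W_mech / E_meta) * 100
eta = (213.3 / 1619.0) * 100
ratio = 0.1317
eta = 13.1748


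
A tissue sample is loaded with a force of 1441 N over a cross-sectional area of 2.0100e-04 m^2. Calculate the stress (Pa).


stress = F / A
stress = 1441 / 2.0100e-04
stress = 7.1692e+06


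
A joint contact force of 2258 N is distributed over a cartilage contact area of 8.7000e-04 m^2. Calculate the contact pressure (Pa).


P = F / A
P = 2258 / 8.7000e-04
P = 2.5954e+06


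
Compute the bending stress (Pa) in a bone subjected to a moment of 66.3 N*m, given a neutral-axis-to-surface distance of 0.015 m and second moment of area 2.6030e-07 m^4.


sigma = M * c / I
sigma = 66.3 * 0.015 / 2.6030e-07
M * c = 0.9945
sigma = 3.8206e+06


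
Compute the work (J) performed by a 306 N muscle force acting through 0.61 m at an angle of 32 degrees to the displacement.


W = F * d * cos(theta)
theta = 32 deg = 0.5585 rad
cos(theta) = 0.8480
W = 306 * 0.61 * 0.8480
W = 158.2967


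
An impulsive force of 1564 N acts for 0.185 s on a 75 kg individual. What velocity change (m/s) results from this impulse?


J = F * dt = 1564 * 0.185 = 289.3400 N*s
delta_v = J / m
delta_v = 289.3400 / 75
delta_v = 3.8579


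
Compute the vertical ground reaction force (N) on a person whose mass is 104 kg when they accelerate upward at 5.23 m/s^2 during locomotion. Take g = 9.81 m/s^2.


GRF = m * (g + a)
GRF = 104 * (9.81 + 5.23)
GRF = 104 * 15.0400
GRF = 1564.1600


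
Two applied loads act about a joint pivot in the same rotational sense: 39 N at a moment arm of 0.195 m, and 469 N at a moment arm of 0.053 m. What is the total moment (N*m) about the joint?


M = F1 * d1 + F2 * d2
M = 39 * 0.195 + 469 * 0.053
M = 7.6050 + 24.8570
M = 32.4620


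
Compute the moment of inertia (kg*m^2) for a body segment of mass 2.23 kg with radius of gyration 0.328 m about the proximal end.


I = m * k^2
I = 2.23 * 0.328^2
k^2 = 0.1076
I = 0.2399


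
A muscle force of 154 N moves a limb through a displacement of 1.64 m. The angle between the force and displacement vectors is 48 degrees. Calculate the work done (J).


W = F * d * cos(theta)
theta = 48 deg = 0.8378 rad
cos(theta) = 0.6691
W = 154 * 1.64 * 0.6691
W = 168.9956


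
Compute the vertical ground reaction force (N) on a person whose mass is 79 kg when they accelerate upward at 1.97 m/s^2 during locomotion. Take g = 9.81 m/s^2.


GRF = m * (g + a)
GRF = 79 * (9.81 + 1.97)
GRF = 79 * 11.7800
GRF = 930.6200


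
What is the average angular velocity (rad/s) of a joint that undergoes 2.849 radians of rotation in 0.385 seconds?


omega = delta_theta / delta_t
omega = 2.849 / 0.385
omega = 7.4000


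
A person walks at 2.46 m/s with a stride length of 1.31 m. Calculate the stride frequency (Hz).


f = v / stride_length
f = 2.46 / 1.31
f = 1.8779


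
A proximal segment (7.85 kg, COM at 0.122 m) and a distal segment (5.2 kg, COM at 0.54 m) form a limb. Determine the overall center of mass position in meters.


COM = (m1*x1 + m2*x2) / (m1 + m2)
COM = (7.85*0.122 + 5.2*0.54) / (7.85 + 5.2)
Numerator = 3.7657
Denominator = 13.0500
COM = 0.2886


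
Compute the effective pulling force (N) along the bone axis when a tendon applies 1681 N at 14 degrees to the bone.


F_eff = F_tendon * cos(theta)
theta = 14 deg = 0.2443 rad
cos(theta) = 0.9703
F_eff = 1681 * 0.9703
F_eff = 1631.0671


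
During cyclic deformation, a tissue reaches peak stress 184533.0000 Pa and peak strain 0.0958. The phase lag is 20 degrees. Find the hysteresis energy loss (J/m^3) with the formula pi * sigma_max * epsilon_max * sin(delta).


E_loss = pi * sigma_max * epsilon_max * sin(delta)
delta = 20 deg = 0.3491 rad
sin(delta) = 0.3420
E_loss = pi * 184533.0000 * 0.0958 * 0.3420
E_loss = 18995.0792


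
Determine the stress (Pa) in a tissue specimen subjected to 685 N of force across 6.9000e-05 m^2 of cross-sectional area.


stress = F / A
stress = 685 / 6.9000e-05
stress = 9.9275e+06


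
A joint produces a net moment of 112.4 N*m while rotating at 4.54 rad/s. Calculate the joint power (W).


P = M * omega
P = 112.4 * 4.54
P = 510.2960


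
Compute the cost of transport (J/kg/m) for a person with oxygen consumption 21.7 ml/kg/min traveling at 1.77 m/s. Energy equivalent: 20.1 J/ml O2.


Power per kg = VO2 * 20.1 / 60
Power per kg = 21.7 * 20.1 / 60 = 7.2695 W/kg
Cost = power_per_kg / speed
Cost = 7.2695 / 1.77
Cost = 4.1071


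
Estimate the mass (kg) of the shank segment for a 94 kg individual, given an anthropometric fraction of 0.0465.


m_segment = body_mass * fraction
m_segment = 94 * 0.0465
m_segment = 4.3710


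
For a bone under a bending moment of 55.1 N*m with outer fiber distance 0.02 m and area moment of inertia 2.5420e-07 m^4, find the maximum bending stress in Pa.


sigma = M * c / I
sigma = 55.1 * 0.02 / 2.5420e-07
M * c = 1.1020
sigma = 4.3352e+06


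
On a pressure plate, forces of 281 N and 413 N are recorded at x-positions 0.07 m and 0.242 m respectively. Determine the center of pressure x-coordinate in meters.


COP_x = (F1*x1 + F2*x2) / (F1 + F2)
COP_x = (281*0.07 + 413*0.242) / (281 + 413)
Numerator = 119.6160
Denominator = 694
COP_x = 0.1724


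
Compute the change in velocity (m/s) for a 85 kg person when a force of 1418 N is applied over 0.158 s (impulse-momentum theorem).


J = F * dt = 1418 * 0.158 = 224.0440 N*s
delta_v = J / m
delta_v = 224.0440 / 85
delta_v = 2.6358


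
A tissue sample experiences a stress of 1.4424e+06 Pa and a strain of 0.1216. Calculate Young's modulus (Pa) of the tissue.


E = stress / strain
E = 1.4424e+06 / 0.1216
E = 1.1862e+07


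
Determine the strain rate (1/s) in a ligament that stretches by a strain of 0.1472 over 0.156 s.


strain_rate = delta_strain / delta_t
strain_rate = 0.1472 / 0.156
strain_rate = 0.9436


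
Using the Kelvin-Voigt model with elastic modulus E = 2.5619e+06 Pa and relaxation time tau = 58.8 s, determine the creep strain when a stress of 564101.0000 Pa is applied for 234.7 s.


epsilon(t) = (sigma/E) * (1 - exp(-t/tau))
sigma/E = 564101.0000 / 2.5619e+06 = 0.2202
exp(-t/tau) = exp(-234.7 / 58.8) = 0.0185
epsilon = 0.2202 * (1 - 0.0185)
epsilon = 0.2161


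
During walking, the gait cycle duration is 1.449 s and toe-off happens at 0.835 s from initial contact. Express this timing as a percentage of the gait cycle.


pct = (event_time / cycle_time) * 100
pct = (0.835 / 1.449) * 100
ratio = 0.5763
pct = 57.6259


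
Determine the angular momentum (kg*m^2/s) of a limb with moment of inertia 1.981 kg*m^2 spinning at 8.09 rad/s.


L = I * omega
L = 1.981 * 8.09
L = 16.0263


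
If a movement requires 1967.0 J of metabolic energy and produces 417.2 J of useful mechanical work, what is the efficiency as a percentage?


eta = (W_mech / E_meta) * 100
eta = (417.2 / 1967.0) * 100
ratio = 0.2121
eta = 21.2100


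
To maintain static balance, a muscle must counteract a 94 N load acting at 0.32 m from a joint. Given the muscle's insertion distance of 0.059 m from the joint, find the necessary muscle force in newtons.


F_muscle = W * d_load / d_muscle
F_muscle = 94 * 0.32 / 0.059
Numerator = 30.0800
F_muscle = 509.8305


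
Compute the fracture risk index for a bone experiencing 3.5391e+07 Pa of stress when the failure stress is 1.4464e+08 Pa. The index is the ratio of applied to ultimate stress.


FRI = applied / ultimate
FRI = 3.5391e+07 / 1.4464e+08
FRI = 0.2447


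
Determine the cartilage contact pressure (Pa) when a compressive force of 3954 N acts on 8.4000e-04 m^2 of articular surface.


P = F / A
P = 3954 / 8.4000e-04
P = 4.7071e+06


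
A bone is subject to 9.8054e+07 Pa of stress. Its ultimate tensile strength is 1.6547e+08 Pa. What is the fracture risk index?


FRI = applied / ultimate
FRI = 9.8054e+07 / 1.6547e+08
FRI = 0.5926


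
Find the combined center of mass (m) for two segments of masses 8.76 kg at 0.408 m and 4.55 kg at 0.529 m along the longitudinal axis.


COM = (m1*x1 + m2*x2) / (m1 + m2)
COM = (8.76*0.408 + 4.55*0.529) / (8.76 + 4.55)
Numerator = 5.9810
Denominator = 13.3100
COM = 0.4494


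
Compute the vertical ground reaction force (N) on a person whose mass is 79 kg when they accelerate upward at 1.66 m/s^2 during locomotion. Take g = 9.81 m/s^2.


GRF = m * (g + a)
GRF = 79 * (9.81 + 1.66)
GRF = 79 * 11.4700
GRF = 906.1300


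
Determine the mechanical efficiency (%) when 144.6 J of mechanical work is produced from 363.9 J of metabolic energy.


eta = (W_mech / E_meta) * 100
eta = (144.6 / 363.9) * 100
ratio = 0.3974
eta = 39.7362


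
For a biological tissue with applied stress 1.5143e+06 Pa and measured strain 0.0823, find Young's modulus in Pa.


E = stress / strain
E = 1.5143e+06 / 0.0823
E = 1.8400e+07


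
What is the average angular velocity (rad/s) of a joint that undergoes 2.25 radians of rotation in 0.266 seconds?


omega = delta_theta / delta_t
omega = 2.25 / 0.266
omega = 8.4586


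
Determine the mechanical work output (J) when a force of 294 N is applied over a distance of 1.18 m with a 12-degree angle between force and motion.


W = F * d * cos(theta)
theta = 12 deg = 0.2094 rad
cos(theta) = 0.9781
W = 294 * 1.18 * 0.9781
W = 339.3390


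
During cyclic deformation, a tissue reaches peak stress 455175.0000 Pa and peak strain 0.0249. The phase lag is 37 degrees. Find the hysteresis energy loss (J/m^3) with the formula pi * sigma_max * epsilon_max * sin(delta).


E_loss = pi * sigma_max * epsilon_max * sin(delta)
delta = 37 deg = 0.6458 rad
sin(delta) = 0.6018
E_loss = pi * 455175.0000 * 0.0249 * 0.6018
E_loss = 21428.4444


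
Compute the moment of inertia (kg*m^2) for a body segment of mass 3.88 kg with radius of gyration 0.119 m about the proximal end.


I = m * k^2
I = 3.88 * 0.119^2
k^2 = 0.0142
I = 0.0549


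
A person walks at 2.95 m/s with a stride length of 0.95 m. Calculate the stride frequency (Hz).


f = v / stride_length
f = 2.95 / 0.95
f = 3.1053


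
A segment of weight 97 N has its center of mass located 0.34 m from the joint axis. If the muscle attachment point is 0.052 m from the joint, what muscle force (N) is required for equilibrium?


F_muscle = W * d_load / d_muscle
F_muscle = 97 * 0.34 / 0.052
Numerator = 32.9800
F_muscle = 634.2308


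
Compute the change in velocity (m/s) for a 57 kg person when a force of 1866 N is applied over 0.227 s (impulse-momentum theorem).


J = F * dt = 1866 * 0.227 = 423.5820 N*s
delta_v = J / m
delta_v = 423.5820 / 57
delta_v = 7.4313


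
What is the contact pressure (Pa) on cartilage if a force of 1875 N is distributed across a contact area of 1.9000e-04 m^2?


P = F / A
P = 1875 / 1.9000e-04
P = 9.8684e+06


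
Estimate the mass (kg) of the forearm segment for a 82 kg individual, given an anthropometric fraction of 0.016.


m_segment = body_mass * fraction
m_segment = 82 * 0.016
m_segment = 1.3120


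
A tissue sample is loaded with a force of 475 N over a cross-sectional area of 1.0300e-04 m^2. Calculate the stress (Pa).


stress = F / A
stress = 475 / 1.0300e-04
stress = 4.6117e+06


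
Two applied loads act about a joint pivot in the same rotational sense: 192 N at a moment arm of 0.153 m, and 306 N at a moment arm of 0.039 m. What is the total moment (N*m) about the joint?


M = F1 * d1 + F2 * d2
M = 192 * 0.153 + 306 * 0.039
M = 29.3760 + 11.9340
M = 41.3100


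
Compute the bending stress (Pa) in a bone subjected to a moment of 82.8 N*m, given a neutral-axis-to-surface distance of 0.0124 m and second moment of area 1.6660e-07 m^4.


sigma = M * c / I
sigma = 82.8 * 0.0124 / 1.6660e-07
M * c = 1.0267
sigma = 6.1628e+06


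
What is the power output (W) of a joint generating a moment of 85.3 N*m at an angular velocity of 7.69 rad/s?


P = M * omega
P = 85.3 * 7.69
P = 655.9570


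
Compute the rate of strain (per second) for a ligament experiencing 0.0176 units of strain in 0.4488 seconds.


strain_rate = delta_strain / delta_t
strain_rate = 0.0176 / 0.4488
strain_rate = 0.0392


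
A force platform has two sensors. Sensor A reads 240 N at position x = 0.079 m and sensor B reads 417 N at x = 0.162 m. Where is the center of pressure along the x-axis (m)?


COP_x = (F1*x1 + F2*x2) / (F1 + F2)
COP_x = (240*0.079 + 417*0.162) / (240 + 417)
Numerator = 86.5140
Denominator = 657
COP_x = 0.1317


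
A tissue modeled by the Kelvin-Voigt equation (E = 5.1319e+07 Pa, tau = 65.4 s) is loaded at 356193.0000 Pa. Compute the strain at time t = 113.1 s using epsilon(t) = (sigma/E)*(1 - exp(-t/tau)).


epsilon(t) = (sigma/E) * (1 - exp(-t/tau))
sigma/E = 356193.0000 / 5.1319e+07 = 0.0069
exp(-t/tau) = exp(-113.1 / 65.4) = 0.1774
epsilon = 0.0069 * (1 - 0.1774)
epsilon = 0.0057


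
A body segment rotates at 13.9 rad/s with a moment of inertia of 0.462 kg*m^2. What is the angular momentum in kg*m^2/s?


L = I * omega
L = 0.462 * 13.9
L = 6.4218


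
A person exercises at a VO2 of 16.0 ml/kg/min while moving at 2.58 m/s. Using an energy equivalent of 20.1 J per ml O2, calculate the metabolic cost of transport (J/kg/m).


Power per kg = VO2 * 20.1 / 60
Power per kg = 16.0 * 20.1 / 60 = 5.3600 W/kg
Cost = power_per_kg / speed
Cost = 5.3600 / 2.58
Cost = 2.0775


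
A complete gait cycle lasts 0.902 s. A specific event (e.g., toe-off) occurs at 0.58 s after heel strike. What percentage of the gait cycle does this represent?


pct = (event_time / cycle_time) * 100
pct = (0.58 / 0.902) * 100
ratio = 0.6430
pct = 64.3016


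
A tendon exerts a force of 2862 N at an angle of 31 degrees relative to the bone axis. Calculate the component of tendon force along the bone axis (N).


F_eff = F_tendon * cos(theta)
theta = 31 deg = 0.5411 rad
cos(theta) = 0.8572
F_eff = 2862 * 0.8572
F_eff = 2453.2128


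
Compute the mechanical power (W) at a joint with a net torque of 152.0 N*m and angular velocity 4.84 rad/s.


P = M * omega
P = 152.0 * 4.84
P = 735.6800


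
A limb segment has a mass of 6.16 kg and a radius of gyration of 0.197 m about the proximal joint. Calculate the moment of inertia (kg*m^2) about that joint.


I = m * k^2
I = 6.16 * 0.197^2
k^2 = 0.0388
I = 0.2391


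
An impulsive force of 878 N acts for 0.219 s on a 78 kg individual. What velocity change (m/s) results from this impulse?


J = F * dt = 878 * 0.219 = 192.2820 N*s
delta_v = J / m
delta_v = 192.2820 / 78
delta_v = 2.4652


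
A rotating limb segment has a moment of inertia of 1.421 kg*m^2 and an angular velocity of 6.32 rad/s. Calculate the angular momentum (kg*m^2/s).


L = I * omega
L = 1.421 * 6.32
L = 8.9807


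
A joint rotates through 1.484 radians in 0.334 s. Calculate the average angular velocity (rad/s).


omega = delta_theta / delta_t
omega = 1.484 / 0.334
omega = 4.4431


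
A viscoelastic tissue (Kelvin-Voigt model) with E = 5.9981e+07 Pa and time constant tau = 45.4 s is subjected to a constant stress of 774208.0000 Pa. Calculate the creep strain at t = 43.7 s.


epsilon(t) = (sigma/E) * (1 - exp(-t/tau))
sigma/E = 774208.0000 / 5.9981e+07 = 0.0129
exp(-t/tau) = exp(-43.7 / 45.4) = 0.3819
epsilon = 0.0129 * (1 - 0.3819)
epsilon = 0.0080


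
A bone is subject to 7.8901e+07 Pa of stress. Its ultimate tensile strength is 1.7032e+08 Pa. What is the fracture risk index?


FRI = applied / ultimate
FRI = 7.8901e+07 / 1.7032e+08
FRI = 0.4633


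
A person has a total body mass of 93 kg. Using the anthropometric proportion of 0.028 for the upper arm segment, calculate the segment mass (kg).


m_segment = body_mass * fraction
m_segment = 93 * 0.028
m_segment = 2.6040


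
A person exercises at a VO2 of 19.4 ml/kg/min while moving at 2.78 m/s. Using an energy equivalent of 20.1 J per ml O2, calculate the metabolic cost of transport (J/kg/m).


Power per kg = VO2 * 20.1 / 60
Power per kg = 19.4 * 20.1 / 60 = 6.4990 W/kg
Cost = power_per_kg / speed
Cost = 6.4990 / 2.78
Cost = 2.3378


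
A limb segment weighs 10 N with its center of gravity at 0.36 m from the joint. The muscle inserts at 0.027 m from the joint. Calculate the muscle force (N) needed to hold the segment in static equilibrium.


F_muscle = W * d_load / d_muscle
F_muscle = 10 * 0.36 / 0.027
Numerator = 3.6000
F_muscle = 133.3333


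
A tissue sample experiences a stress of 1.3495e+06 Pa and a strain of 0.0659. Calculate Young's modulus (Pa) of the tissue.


E = stress / strain
E = 1.3495e+06 / 0.0659
E = 2.0478e+07


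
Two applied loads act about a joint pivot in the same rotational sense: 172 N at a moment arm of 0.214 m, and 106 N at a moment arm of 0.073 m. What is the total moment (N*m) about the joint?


M = F1 * d1 + F2 * d2
M = 172 * 0.214 + 106 * 0.073
M = 36.8080 + 7.7380
M = 44.5460


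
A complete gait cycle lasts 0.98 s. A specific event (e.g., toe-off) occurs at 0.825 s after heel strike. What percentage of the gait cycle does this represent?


pct = (event_time / cycle_time) * 100
pct = (0.825 / 0.98) * 100
ratio = 0.8418
pct = 84.1837


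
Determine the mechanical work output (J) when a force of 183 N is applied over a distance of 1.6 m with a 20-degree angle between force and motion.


W = F * d * cos(theta)
theta = 20 deg = 0.3491 rad
cos(theta) = 0.9397
W = 183 * 1.6 * 0.9397
W = 275.1420


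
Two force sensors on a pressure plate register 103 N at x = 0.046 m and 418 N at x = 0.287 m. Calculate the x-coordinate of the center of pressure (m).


COP_x = (F1*x1 + F2*x2) / (F1 + F2)
COP_x = (103*0.046 + 418*0.287) / (103 + 418)
Numerator = 124.7040
Denominator = 521
COP_x = 0.2394


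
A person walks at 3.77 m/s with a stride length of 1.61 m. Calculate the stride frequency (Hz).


f = v / stride_length
f = 3.77 / 1.61
f = 2.3416


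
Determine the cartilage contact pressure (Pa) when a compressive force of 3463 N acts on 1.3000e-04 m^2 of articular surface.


P = F / A
P = 3463 / 1.3000e-04
P = 2.6638e+07


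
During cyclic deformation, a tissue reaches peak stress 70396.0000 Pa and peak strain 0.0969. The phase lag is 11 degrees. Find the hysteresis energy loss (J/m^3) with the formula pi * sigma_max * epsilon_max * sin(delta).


E_loss = pi * sigma_max * epsilon_max * sin(delta)
delta = 11 deg = 0.1920 rad
sin(delta) = 0.1908
E_loss = pi * 70396.0000 * 0.0969 * 0.1908
E_loss = 4089.0317


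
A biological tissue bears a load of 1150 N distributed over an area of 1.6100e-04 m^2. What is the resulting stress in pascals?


stress = F / A
stress = 1150 / 1.6100e-04
stress = 7.1429e+06


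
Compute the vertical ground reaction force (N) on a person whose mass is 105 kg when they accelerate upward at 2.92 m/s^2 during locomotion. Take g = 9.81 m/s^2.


GRF = m * (g + a)
GRF = 105 * (9.81 + 2.92)
GRF = 105 * 12.7300
GRF = 1336.6500


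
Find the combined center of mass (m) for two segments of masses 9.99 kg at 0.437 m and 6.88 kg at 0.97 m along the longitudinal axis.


COM = (m1*x1 + m2*x2) / (m1 + m2)
COM = (9.99*0.437 + 6.88*0.97) / (9.99 + 6.88)
Numerator = 11.0392
Denominator = 16.8700
COM = 0.6544


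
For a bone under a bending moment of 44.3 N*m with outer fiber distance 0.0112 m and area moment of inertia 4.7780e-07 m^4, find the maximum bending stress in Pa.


sigma = M * c / I
sigma = 44.3 * 0.0112 / 4.7780e-07
M * c = 0.4962
sigma = 1.0384e+06


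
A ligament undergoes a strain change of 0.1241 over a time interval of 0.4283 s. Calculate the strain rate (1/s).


strain_rate = delta_strain / delta_t
strain_rate = 0.1241 / 0.4283
strain_rate = 0.2898


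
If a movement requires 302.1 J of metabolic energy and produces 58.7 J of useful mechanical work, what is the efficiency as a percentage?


eta = (W_mech / E_meta) * 100
eta = (58.7 / 302.1) * 100
ratio = 0.1943
eta = 19.4307


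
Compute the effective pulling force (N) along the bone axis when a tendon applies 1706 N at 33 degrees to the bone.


F_eff = F_tendon * cos(theta)
theta = 33 deg = 0.5760 rad
cos(theta) = 0.8387
F_eff = 1706 * 0.8387
F_eff = 1430.7720


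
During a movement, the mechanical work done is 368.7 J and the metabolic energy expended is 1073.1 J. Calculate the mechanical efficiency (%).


eta = (W_mech / E_meta) * 100
eta = (368.7 / 1073.1) * 100
ratio = 0.3436
eta = 34.3584


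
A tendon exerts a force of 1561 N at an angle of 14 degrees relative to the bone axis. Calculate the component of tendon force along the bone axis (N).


F_eff = F_tendon * cos(theta)
theta = 14 deg = 0.2443 rad
cos(theta) = 0.9703
F_eff = 1561 * 0.9703
F_eff = 1514.6316


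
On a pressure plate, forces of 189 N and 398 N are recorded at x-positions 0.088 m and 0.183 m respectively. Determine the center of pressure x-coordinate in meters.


COP_x = (F1*x1 + F2*x2) / (F1 + F2)
COP_x = (189*0.088 + 398*0.183) / (189 + 398)
Numerator = 89.4660
Denominator = 587
COP_x = 0.1524


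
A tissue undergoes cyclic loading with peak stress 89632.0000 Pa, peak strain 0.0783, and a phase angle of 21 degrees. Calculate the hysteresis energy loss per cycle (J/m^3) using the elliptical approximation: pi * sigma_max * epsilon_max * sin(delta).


E_loss = pi * sigma_max * epsilon_max * sin(delta)
delta = 21 deg = 0.3665 rad
sin(delta) = 0.3584
E_loss = pi * 89632.0000 * 0.0783 * 0.3584
E_loss = 7901.3970


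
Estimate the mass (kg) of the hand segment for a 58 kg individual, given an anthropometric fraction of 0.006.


m_segment = body_mass * fraction
m_segment = 58 * 0.006
m_segment = 0.3480


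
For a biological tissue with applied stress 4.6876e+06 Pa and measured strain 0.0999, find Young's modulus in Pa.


E = stress / strain
E = 4.6876e+06 / 0.0999
E = 4.6923e+07


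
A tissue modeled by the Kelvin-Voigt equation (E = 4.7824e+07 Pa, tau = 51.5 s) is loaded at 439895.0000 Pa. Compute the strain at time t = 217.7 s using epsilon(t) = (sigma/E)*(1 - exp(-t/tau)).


epsilon(t) = (sigma/E) * (1 - exp(-t/tau))
sigma/E = 439895.0000 / 4.7824e+07 = 0.0092
exp(-t/tau) = exp(-217.7 / 51.5) = 0.0146
epsilon = 0.0092 * (1 - 0.0146)
epsilon = 0.0091


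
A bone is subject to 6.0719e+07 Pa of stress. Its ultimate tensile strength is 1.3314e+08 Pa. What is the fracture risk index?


FRI = applied / ultimate
FRI = 6.0719e+07 / 1.3314e+08
FRI = 0.4561


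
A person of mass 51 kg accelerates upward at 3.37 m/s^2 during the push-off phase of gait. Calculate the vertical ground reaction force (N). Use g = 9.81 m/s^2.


GRF = m * (g + a)
GRF = 51 * (9.81 + 3.37)
GRF = 51 * 13.1800
GRF = 672.1800


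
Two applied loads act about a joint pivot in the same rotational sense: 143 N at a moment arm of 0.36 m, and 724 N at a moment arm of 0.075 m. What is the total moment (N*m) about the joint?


M = F1 * d1 + F2 * d2
M = 143 * 0.36 + 724 * 0.075
M = 51.4800 + 54.3000
M = 105.7800


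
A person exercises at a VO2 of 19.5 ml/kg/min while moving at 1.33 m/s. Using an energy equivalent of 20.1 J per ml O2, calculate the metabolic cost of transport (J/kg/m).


Power per kg = VO2 * 20.1 / 60
Power per kg = 19.5 * 20.1 / 60 = 6.5325 W/kg
Cost = power_per_kg / speed
Cost = 6.5325 / 1.33
Cost = 4.9117


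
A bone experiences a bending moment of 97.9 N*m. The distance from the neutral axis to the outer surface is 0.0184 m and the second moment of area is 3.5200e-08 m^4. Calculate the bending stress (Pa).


sigma = M * c / I
sigma = 97.9 * 0.0184 / 3.5200e-08
M * c = 1.8014
sigma = 5.1175e+07


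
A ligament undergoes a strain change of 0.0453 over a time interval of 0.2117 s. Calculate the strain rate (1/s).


strain_rate = delta_strain / delta_t
strain_rate = 0.0453 / 0.2117
strain_rate = 0.2140


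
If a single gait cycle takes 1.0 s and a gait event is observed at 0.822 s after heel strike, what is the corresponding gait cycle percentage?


pct = (event_time / cycle_time) * 100
pct = (0.822 / 1.0) * 100
ratio = 0.8220
pct = 82.2000


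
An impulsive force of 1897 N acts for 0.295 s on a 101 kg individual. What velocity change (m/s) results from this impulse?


J = F * dt = 1897 * 0.295 = 559.6150 N*s
delta_v = J / m
delta_v = 559.6150 / 101
delta_v = 5.5407


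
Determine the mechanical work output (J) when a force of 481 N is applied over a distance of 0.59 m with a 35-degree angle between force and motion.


W = F * d * cos(theta)
theta = 35 deg = 0.6109 rad
cos(theta) = 0.8192
W = 481 * 0.59 * 0.8192
W = 232.4672


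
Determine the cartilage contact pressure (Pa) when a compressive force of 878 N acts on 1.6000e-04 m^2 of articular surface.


P = F / A
P = 878 / 1.6000e-04
P = 5.4875e+06


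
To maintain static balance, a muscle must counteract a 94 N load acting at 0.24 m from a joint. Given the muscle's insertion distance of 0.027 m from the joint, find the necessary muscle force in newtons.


F_muscle = W * d_load / d_muscle
F_muscle = 94 * 0.24 / 0.027
Numerator = 22.5600
F_muscle = 835.5556


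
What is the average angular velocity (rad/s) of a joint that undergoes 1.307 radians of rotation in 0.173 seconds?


omega = delta_theta / delta_t
omega = 1.307 / 0.173
omega = 7.5549


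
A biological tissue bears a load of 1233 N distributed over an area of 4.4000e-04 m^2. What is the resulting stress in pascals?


stress = F / A
stress = 1233 / 4.4000e-04
stress = 2.8023e+06


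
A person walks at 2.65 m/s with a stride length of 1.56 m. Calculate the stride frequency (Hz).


f = v / stride_length
f = 2.65 / 1.56
f = 1.6987


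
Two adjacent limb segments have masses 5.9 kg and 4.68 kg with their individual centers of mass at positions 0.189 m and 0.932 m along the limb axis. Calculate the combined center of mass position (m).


COM = (m1*x1 + m2*x2) / (m1 + m2)
COM = (5.9*0.189 + 4.68*0.932) / (5.9 + 4.68)
Numerator = 5.4769
Denominator = 10.5800
COM = 0.5177


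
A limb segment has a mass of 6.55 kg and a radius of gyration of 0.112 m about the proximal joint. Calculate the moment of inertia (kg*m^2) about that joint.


I = m * k^2
I = 6.55 * 0.112^2
k^2 = 0.0125
I = 0.0822


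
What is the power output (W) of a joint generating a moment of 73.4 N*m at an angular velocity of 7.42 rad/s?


P = M * omega
P = 73.4 * 7.42
P = 544.6280


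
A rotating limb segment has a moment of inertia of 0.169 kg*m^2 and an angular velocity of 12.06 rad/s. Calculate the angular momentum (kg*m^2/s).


L = I * omega
L = 0.169 * 12.06
L = 2.0381


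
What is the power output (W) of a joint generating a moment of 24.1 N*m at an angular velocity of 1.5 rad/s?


P = M * omega
P = 24.1 * 1.5
P = 36.1500


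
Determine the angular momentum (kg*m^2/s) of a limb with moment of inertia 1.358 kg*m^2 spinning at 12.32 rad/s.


L = I * omega
L = 1.358 * 12.32
L = 16.7306


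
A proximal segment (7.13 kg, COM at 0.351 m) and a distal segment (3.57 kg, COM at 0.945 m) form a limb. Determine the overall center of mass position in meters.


COM = (m1*x1 + m2*x2) / (m1 + m2)
COM = (7.13*0.351 + 3.57*0.945) / (7.13 + 3.57)
Numerator = 5.8763
Denominator = 10.7000
COM = 0.5492


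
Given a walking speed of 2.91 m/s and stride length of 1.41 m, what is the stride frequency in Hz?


f = v / stride_length
f = 2.91 / 1.41
f = 2.0638


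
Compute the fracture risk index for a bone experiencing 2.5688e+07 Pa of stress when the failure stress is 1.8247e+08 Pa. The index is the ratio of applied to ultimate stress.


FRI = applied / ultimate
FRI = 2.5688e+07 / 1.8247e+08
FRI = 0.1408


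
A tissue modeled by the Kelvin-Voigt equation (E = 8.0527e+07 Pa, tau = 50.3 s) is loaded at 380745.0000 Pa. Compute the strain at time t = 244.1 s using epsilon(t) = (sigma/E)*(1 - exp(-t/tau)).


epsilon(t) = (sigma/E) * (1 - exp(-t/tau))
sigma/E = 380745.0000 / 8.0527e+07 = 0.0047
exp(-t/tau) = exp(-244.1 / 50.3) = 0.0078
epsilon = 0.0047 * (1 - 0.0078)
epsilon = 0.0047


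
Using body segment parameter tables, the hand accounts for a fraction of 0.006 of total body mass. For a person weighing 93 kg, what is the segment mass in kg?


m_segment = body_mass * fraction
m_segment = 93 * 0.006
m_segment = 0.5580


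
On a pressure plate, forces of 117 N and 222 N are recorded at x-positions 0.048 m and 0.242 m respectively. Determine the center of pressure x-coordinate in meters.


COP_x = (F1*x1 + F2*x2) / (F1 + F2)
COP_x = (117*0.048 + 222*0.242) / (117 + 222)
Numerator = 59.3400
Denominator = 339
COP_x = 0.1750


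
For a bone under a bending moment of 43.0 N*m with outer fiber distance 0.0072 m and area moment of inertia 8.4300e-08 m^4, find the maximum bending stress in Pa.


sigma = M * c / I
sigma = 43.0 * 0.0072 / 8.4300e-08
M * c = 0.3096
sigma = 3.6726e+06


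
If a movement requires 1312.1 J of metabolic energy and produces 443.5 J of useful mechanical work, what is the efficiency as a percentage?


eta = (W_mech / E_meta) * 100
eta = (443.5 / 1312.1) * 100
ratio = 0.3380
eta = 33.8008


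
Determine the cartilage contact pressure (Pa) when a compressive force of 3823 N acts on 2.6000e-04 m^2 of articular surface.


P = F / A
P = 3823 / 2.6000e-04
P = 1.4704e+07


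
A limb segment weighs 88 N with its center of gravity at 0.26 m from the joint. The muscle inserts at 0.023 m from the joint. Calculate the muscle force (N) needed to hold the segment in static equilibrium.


F_muscle = W * d_load / d_muscle
F_muscle = 88 * 0.26 / 0.023
Numerator = 22.8800
F_muscle = 994.7826


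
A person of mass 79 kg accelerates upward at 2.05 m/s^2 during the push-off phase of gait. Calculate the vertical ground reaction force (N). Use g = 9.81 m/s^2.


GRF = m * (g + a)
GRF = 79 * (9.81 + 2.05)
GRF = 79 * 11.8600
GRF = 936.9400


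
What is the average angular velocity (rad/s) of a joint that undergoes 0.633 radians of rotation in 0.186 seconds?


omega = delta_theta / delta_t
omega = 0.633 / 0.186
omega = 3.4032


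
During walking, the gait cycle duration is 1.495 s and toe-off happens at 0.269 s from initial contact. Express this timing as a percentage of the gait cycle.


pct = (event_time / cycle_time) * 100
pct = (0.269 / 1.495) * 100
ratio = 0.1799
pct = 17.9933


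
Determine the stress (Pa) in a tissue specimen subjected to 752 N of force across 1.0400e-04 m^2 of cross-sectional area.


stress = F / A
stress = 752 / 1.0400e-04
stress = 7.2308e+06


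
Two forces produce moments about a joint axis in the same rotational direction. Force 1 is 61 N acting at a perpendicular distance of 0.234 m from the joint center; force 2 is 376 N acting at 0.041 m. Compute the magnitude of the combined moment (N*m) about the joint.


M = F1 * d1 + F2 * d2
M = 61 * 0.234 + 376 * 0.041
M = 14.2740 + 15.4160
M = 29.6900
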